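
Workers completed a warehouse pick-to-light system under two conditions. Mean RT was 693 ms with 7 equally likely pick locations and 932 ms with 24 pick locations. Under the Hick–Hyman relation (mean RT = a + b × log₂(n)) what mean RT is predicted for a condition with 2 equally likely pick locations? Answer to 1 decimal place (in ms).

450.0 ms

RT is linear in log₂ n, so two points fix the line:
  b = (932 − 693) / (log₂ 24 − log₂ 7) = 239 / (4.5850 − 2.8074) = 134.450 ms/bit
  a = 693 − 134.450 × 2.8074 = 315.550 ms
Then RT(2) = 315.550 + 134.450 × log₂ 2 = 315.550 + 134.450 × 1 ≈ 450.000 ms.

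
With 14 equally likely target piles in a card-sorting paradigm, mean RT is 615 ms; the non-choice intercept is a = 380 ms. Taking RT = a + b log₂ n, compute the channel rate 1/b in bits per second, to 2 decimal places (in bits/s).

b = (615 − 380)/log₂ 14 = 235/3.8074 = 61.723 ms per bit = 0.06172 s/bit; the reciprocal is 16.202 bits/s.

16.20 bits/s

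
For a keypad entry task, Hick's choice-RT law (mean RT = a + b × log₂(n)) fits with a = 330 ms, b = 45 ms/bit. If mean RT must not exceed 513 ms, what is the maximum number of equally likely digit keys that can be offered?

16

45·log₂ n ≤ 513 − 330 = 183, giving log₂ n ≤ 4.0667 and n ≤ 16.757. The largest whole number is 16.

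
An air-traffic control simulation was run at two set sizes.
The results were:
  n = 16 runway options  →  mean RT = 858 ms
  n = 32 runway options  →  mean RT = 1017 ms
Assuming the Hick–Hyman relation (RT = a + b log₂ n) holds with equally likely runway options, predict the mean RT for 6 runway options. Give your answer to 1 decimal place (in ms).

633.0 ms

Solve the two-equation system in a and b:
  b = (1017 − 858) / (log₂ 32 − log₂ 16) = 159 / (5 − 4) = 159.000 ms/bit
  a = 858 − 159.000 × 4 = 222.000 ms
Then RT(6) = 222.000 + 159.000 × log₂ 6 = 222.000 + 159.000 × 2.5850 ≈ 633.009 ms.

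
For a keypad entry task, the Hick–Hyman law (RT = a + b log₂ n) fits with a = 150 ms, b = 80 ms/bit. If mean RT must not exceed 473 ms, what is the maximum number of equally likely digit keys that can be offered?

Set 150 + 80·log₂ n ≤ 473 → log₂ n ≤ (473 − 150)/80 = 4.0375.
So n ≤ 2^4.0375 = 16.421; the largest integer n is 16.

16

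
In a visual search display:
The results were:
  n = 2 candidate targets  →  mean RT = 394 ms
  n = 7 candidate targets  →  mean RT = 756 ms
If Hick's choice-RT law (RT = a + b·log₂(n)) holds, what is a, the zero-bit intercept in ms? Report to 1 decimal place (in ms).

b = (RT₂ − RT₁)/(log₂ n₂ − log₂ n₁) = (756 − 394)/(2.8074 − 1) = 200.293 ms/bit.
a = RT₁ − b·log₂ n₁ = 394 − 200.293 × 1 = 193.707 ms.

193.7 ms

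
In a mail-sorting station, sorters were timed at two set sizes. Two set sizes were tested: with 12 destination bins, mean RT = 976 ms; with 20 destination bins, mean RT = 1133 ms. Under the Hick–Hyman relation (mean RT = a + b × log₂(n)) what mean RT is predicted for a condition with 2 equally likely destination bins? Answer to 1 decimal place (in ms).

Solve the two-equation system in a and b:
  b = (1133 − 976) / (log₂ 20 − log₂ 12) = 157 / (4.3219 − 3.5850) = 213.036 ms/bit
  a = 976 − 213.036 × 3.5850 = 212.275 ms
Then RT(2) = 212.275 + 213.036 × log₂ 2 = 212.275 + 213.036 × 1 ≈ 425.311 ms.

425.3 ms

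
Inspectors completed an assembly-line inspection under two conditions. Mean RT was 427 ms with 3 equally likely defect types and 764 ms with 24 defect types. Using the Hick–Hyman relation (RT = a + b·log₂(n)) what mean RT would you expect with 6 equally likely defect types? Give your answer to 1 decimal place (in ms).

RT is linear in log₂ n, so two points fix the line:
  b = (764 − 427) / (log₂ 24 − log₂ 3) = 337 / (4.5850 − 1.5850) = 112.333 ms/bit
  a = 427 − 112.333 × 1.5850 = 248.956 ms
Then RT(6) = 248.956 + 112.333 × log₂ 6 = 248.956 + 112.333 × 2.5850 ≈ 539.333 ms.

539.3 ms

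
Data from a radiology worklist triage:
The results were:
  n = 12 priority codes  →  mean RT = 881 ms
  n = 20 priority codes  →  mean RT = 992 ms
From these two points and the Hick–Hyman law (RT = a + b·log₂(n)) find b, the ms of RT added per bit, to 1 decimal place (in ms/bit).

150.6 ms/bit

b = (RT₂ − RT₁)/(log₂ n₂ − log₂ n₁) = (992 − 881)/(4.3219 − 3.5850) = 150.618 ms/bit.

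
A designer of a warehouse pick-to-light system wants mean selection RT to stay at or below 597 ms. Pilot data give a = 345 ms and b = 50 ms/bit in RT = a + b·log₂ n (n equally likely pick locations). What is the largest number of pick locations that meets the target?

Information budget: (597 − 345)/50 = 5.0400 bits, so n ≤ 2^5.0400 = 32.900 → at most 32.

32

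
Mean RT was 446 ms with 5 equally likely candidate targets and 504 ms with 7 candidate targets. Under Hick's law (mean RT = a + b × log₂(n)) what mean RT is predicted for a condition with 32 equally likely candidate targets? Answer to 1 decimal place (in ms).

766.0 ms

With log₂ n on the abscissa the relation is linear; from the two conditions:
  b = (504 − 446) / (log₂ 7 − log₂ 5) = 58 / (2.8074 − 2.3219) = 119.482 ms/bit
  a = 446 − 119.482 × 2.3219 = 168.570 ms
Then RT(32) = 168.570 + 119.482 × log₂ 32 = 168.570 + 119.482 × 5 ≈ 765.983 ms.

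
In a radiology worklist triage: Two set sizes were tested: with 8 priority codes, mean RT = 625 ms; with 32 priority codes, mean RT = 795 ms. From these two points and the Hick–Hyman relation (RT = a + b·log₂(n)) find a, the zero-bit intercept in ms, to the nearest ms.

370 ms

b = (RT₂ − RT₁)/(log₂ n₂ − log₂ n₁) = (795 − 625)/(5 − 3) = 85 ms/bit.
a = RT₁ − b·log₂ n₁ = 625 − 85 × 3 = 370.000 ms.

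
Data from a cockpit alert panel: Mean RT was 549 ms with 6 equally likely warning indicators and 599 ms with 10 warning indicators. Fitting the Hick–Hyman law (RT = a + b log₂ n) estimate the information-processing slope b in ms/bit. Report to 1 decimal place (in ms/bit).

The slope on a log₂ axis is (599 − 549) / (3.3219 − 2.5850) = 67.846 ms/bit.

67.8 ms/bit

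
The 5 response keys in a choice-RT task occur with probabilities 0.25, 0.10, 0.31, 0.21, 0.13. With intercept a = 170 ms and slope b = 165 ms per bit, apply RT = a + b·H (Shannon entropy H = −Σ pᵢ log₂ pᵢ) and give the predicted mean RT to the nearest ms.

535 ms

H = 0.25·log₂(1/0.25) + 0.10·log₂(1/0.10) + 0.31·log₂(1/0.31) + 0.21·log₂(1/0.21) + 0.13·log₂(1/0.13) = 2.2115 bits.
RT = 170 + 165 × 2.2115 = 534.89 ms.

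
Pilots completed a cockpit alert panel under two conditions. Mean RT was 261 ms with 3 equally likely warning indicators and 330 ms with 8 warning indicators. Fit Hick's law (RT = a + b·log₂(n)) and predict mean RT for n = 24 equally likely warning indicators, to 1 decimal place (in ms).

407.3 ms

With log₂ n on the abscissa the relation is linear; from the two conditions:
  b = (330 − 261) / (log₂ 8 − log₂ 3) = 69 / (3 − 1.5850) = 48.762 ms/bit
  a = 261 − 48.762 × 1.5850 = 183.714 ms
Then RT(24) = 183.714 + 48.762 × log₂ 24 = 183.714 + 48.762 × 4.5850 ≈ 407.286 ms.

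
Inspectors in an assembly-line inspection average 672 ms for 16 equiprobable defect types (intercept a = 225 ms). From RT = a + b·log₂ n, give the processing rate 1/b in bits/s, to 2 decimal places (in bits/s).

Choice component = 672 − 225 = 447 ms over log₂(16) = 4 bits.
b = 447 / 4 = 111.750 ms/bit, so 1/b = 8.949 bits/s.

8.95 bits/s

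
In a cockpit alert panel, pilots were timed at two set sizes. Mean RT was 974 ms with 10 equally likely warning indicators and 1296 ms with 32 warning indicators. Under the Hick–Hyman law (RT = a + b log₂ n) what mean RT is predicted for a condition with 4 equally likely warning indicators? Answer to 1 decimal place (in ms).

720.3 ms

Solve the two-equation system in a and b:
  b = (1296 − 974) / (log₂ 32 − log₂ 10) = 322 / (5 − 3.3219) = 191.887 ms/bit
  a = 974 − 191.887 × 3.3219 = 336.566 ms
Then RT(4) = 336.566 + 191.887 × log₂ 4 = 336.566 + 191.887 × 2 ≈ 720.339 ms.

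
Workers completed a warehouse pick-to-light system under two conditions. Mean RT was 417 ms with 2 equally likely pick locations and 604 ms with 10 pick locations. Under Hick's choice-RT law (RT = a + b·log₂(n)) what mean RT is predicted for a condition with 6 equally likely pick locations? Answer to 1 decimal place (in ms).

RT is linear in log₂ n, so two points fix the line:
  b = (604 − 417) / (log₂ 10 − log₂ 2) = 187 / (3.3219 − 1) = 80.537 ms/bit
  a = 417 − 80.537 × 1 = 336.463 ms
Then RT(6) = 336.463 + 80.537 × log₂ 6 = 336.463 + 80.537 × 2.5850 ≈ 544.647 ms.

544.6 ms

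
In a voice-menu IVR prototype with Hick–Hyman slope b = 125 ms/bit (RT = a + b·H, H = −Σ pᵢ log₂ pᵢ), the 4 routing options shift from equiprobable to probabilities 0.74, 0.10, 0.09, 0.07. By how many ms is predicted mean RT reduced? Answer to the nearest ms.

The RT saving is b·ΔH. Equiprobable H₀ = log₂(4) = 2.0000 bits; with the given probabilities H = 1.2349 bits.
b·(H₀ − H) = 125 × (2.0000 − 1.2349) = 95.64 ms.

96 ms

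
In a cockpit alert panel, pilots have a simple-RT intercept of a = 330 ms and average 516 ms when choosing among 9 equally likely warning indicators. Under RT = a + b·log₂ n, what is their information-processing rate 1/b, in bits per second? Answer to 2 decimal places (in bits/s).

b = (516 − 330)/log₂ 9 = 186/3.1699 = 58.676 ms per bit = 0.05868 s/bit; the reciprocal is 17.043 bits/s.

17.04 bits/s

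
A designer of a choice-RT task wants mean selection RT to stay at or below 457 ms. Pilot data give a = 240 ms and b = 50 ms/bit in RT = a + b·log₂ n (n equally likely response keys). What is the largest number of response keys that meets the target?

20

50·log₂ n ≤ 457 − 240 = 217, giving log₂ n ≤ 4.3400 and n ≤ 20.252. The largest whole number is 20.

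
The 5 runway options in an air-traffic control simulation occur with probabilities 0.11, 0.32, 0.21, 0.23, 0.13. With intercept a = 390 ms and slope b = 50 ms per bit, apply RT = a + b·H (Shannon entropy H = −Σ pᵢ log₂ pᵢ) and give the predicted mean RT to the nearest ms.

501 ms

Entropy contributions −pᵢ log₂ pᵢ: 0.3503, 0.5260, 0.4728, 0.4877, 0.3826; sum H = 2.2195 bits.
RT = a + bH = 390 + 50·2.2195 = 500.97 ms.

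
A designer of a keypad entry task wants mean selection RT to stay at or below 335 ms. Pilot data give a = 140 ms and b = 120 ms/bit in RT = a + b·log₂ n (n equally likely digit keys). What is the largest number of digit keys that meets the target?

120·log₂ n ≤ 335 − 140 = 195, giving log₂ n ≤ 1.6250 and n ≤ 3.084. The largest whole number is 3.

3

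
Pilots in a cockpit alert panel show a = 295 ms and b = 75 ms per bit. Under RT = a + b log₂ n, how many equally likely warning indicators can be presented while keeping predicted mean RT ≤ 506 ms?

7

Set 295 + 75·log₂ n ≤ 506 → log₂ n ≤ (506 − 295)/75 = 2.8133.
So n ≤ 2^2.8133 = 7.029; the largest integer n is 7.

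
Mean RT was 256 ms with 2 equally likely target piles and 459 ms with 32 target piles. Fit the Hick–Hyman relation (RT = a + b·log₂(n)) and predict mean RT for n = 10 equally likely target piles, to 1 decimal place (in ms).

RT is linear in log₂ n, so two points fix the line:
  b = (459 − 256) / (log₂ 32 − log₂ 2) = 203 / (5 − 1) = 50.750 ms/bit
  a = 256 − 50.750 × 1 = 205.250 ms
Then RT(10) = 205.250 + 50.750 × log₂ 10 = 205.250 + 50.750 × 3.3219 ≈ 373.838 ms.

373.8 ms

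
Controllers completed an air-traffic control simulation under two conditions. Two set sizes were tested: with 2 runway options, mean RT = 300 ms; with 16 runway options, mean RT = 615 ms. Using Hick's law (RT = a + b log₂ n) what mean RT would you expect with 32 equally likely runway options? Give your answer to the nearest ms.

RT is linear in log₂ n, so two points fix the line:
  b = (615 − 300) / (log₂ 16 − log₂ 2) = 315 / (4 − 1) = 105 ms/bit
  a = 300 − 105 × 1 = 195 ms
Then RT(32) = 195 + 105 × log₂ 32 = 195 + 105 × 5 ≈ 720.000 ms.

720 ms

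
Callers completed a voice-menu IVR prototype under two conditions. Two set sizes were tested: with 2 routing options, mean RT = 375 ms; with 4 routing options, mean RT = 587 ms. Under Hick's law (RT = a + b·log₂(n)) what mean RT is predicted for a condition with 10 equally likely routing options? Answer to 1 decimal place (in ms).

867.2 ms

Solve the two-equation system in a and b:
  b = (587 − 375) / (log₂ 4 − log₂ 2) = 212 / (2 − 1) = 212.000 ms/bit
  a = 375 − 212.000 × 1 = 163.000 ms
Then RT(10) = 163.000 + 212.000 × log₂ 10 = 163.000 + 212.000 × 3.3219 ≈ 867.249 ms.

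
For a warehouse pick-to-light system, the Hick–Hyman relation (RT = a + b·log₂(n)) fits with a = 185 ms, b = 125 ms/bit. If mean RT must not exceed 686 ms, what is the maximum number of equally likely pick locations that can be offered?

16

Set 185 + 125·log₂ n ≤ 686 → log₂ n ≤ (686 − 185)/125 = 4.0080.
So n ≤ 2^4.0080 = 16.089; the largest integer n is 16.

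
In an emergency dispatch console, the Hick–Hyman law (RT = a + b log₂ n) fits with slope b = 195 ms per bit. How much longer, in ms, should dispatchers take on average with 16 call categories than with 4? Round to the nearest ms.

The intercept a cancels: ΔRT = b·(log₂ n₂ − log₂ n₁) = b·log₂(n₂/n₁).
log₂(16) − log₂(4) = log₂(16/4) = log₂(4) = 2.
ΔRT = 195 × 2.0000 = 390.000 ms.

390 ms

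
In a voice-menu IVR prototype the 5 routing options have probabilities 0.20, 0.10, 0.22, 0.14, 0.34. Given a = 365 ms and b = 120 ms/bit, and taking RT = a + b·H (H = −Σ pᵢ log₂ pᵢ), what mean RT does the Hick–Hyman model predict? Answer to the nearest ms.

H = 0.20·log₂(1/0.20) + 0.10·log₂(1/0.10) + 0.22·log₂(1/0.22) + 0.14·log₂(1/0.14) + 0.34·log₂(1/0.34) = 2.2034 bits.
RT = 365 + 120 × 2.2034 = 629.41 ms.

629 ms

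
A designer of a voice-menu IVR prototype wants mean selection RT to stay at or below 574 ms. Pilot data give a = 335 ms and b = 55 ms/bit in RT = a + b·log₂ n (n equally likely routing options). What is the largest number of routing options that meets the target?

20

Information budget: (574 − 335)/55 = 4.3455 bits, so n ≤ 2^4.3455 = 20.329 → at most 20.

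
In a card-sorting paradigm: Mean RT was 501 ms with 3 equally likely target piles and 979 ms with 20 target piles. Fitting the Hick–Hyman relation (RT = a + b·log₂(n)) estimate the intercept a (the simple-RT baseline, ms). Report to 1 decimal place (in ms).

Slope: b = (979 − 501) / (log₂ 20 − log₂ 3) = 478/2.7370 = 174.646 ms/bit.
Intercept: a = 501 − 174.646·log₂(3) = 224.193 ms.

224.2 ms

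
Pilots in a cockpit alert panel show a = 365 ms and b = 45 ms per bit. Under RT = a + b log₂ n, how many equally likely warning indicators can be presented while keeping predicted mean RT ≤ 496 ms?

45·log₂ n ≤ 496 − 365 = 131, giving log₂ n ≤ 2.9111 and n ≤ 7.522. The largest whole number is 7.

7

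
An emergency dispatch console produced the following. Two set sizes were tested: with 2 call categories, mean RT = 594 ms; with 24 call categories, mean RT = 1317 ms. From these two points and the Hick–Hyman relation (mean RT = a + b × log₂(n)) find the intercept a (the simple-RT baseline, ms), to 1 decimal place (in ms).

The slope on a log₂ axis is (1317 − 594) / (4.5850 − 1) = 201.676 ms/bit.
Intercept: a = 594 − 201.676·log₂(2) = 392.324 ms.

392.3 ms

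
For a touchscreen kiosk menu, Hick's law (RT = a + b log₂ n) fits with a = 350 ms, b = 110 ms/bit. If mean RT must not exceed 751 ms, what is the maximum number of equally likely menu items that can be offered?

Information budget: (751 − 350)/110 = 3.6455 bits, so n ≤ 2^3.6455 = 12.514 → at most 12.

12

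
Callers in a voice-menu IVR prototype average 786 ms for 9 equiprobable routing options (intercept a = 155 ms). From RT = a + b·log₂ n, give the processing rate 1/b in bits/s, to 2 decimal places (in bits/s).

5.02 bits/s

b = (786 − 155)/log₂ 9 = 631/3.1699 = 199.058 ms per bit = 0.19906 s/bit; the reciprocal is 5.024 bits/s.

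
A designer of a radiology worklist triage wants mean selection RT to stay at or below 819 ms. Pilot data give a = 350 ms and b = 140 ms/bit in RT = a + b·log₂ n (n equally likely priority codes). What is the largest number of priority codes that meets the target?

140·log₂ n ≤ 819 − 350 = 469, giving log₂ n ≤ 3.3500 and n ≤ 10.196. The largest whole number is 10.

10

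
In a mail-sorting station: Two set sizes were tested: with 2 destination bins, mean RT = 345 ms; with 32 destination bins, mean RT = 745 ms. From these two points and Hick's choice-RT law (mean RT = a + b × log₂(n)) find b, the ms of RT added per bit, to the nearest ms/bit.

100 ms/bit

b = (RT₂ − RT₁)/(log₂ n₂ − log₂ n₁) = (745 − 345)/(5 − 1) = 100 ms/bit.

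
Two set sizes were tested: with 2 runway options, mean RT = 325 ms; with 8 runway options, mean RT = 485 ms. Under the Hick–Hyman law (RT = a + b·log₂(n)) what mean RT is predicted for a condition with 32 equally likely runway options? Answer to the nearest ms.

645 ms

Fit slope and intercept:
  b = (485 − 325) / (log₂ 8 − log₂ 2) = 160 / (3 − 1) = 80 ms/bit
  a = 325 − 80 × 1 = 245 ms
Then RT(32) = 245 + 80 × log₂ 32 = 245 + 80 × 5 ≈ 645.000 ms.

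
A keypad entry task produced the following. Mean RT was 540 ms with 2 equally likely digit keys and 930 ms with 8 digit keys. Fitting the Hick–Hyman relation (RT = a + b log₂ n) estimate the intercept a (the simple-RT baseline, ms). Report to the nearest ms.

Slope: b = (930 − 540) / (log₂ 8 − log₂ 2) = 390/2.0000 = 195 ms/bit.
Intercept: a = 540 − 195·log₂(2) = 345.000 ms.

345 ms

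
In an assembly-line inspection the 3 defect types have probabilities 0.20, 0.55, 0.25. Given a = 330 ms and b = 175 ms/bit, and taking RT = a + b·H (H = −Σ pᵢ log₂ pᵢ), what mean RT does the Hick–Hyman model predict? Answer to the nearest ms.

582 ms

H = 0.20·log₂(1/0.20) + 0.55·log₂(1/0.55) + 0.25·log₂(1/0.25) = 1.4388 bits.
RT = 330 + 175 × 1.4388 = 581.78 ms.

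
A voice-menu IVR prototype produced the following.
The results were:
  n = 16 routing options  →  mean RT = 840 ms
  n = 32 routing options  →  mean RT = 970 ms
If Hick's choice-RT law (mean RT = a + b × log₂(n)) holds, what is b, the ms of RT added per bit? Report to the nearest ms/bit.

b = (RT₂ − RT₁)/(log₂ n₂ − log₂ n₁) = (970 − 840)/(5 − 4) = 130 ms/bit.

130 ms/bit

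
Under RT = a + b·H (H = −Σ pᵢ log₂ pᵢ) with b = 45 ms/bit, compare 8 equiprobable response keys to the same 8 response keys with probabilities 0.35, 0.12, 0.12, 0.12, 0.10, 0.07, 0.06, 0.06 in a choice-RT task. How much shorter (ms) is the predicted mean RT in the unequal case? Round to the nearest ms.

The RT saving is b·ΔH. Equiprobable H₀ = log₂(8) = 3.0000 bits; with the given probabilities H = 2.7191 bits.
b·(H₀ − H) = 45 × (3.0000 − 2.7191) = 12.64 ms.

13 ms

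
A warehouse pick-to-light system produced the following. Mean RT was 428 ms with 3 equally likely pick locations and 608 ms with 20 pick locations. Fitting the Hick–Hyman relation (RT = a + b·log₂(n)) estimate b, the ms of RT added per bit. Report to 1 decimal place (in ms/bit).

65.8 ms/bit

Slope: b = (608 − 428) / (log₂ 20 − log₂ 3) = 180/2.7370 = 65.766 ms/bit.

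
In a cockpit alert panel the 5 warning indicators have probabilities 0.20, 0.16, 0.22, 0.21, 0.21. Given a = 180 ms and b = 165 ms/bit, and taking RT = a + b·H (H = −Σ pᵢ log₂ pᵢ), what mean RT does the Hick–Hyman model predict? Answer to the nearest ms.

H = 0.20·log₂(1/0.20) + 0.16·log₂(1/0.16) + 0.22·log₂(1/0.22) + 0.21·log₂(1/0.21) + 0.21·log₂(1/0.21) = 2.3136 bits.
RT = 180 + 165 × 2.3136 = 561.75 ms.

562 ms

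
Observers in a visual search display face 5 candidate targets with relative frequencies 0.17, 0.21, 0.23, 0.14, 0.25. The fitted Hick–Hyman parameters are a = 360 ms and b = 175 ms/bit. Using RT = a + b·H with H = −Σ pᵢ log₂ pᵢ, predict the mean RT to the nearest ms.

H = 0.17·log₂(1/0.17) + 0.21·log₂(1/0.21) + 0.23·log₂(1/0.23) + 0.14·log₂(1/0.14) + 0.25·log₂(1/0.25) = 2.2922 bits.
RT = 360 + 175 × 2.2922 = 761.13 ms.

761 ms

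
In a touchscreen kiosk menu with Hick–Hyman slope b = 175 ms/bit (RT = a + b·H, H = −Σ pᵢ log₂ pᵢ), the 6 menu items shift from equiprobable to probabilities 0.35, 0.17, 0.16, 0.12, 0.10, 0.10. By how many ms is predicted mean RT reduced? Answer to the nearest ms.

The RT saving is b·ΔH. Equiprobable H₀ = log₂(6) = 2.5850 bits; with the given probabilities H = 2.4192 bits.
b·(H₀ − H) = 175 × (2.5850 − 2.4192) = 29.02 ms.

29 ms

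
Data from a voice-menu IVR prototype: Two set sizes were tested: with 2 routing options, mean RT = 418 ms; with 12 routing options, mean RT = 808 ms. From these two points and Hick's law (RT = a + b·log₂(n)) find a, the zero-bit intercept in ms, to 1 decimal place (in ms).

267.1 ms

Slope: b = (808 − 418) / (log₂ 12 − log₂ 2) = 390/2.5850 = 150.873 ms/bit.
a = RT₁ − b·log₂ n₁ = 418 − 150.873 × 1 = 267.127 ms.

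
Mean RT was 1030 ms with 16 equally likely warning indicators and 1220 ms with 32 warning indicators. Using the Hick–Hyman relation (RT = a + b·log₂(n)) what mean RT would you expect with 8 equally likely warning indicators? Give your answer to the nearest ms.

840 ms

RT is linear in log₂ n, so two points fix the line:
  b = (1220 − 1030) / (log₂ 32 − log₂ 16) = 190 / (5 − 4) = 190 ms/bit
  a = 1030 − 190 × 4 = 270 ms
Then RT(8) = 270 + 190 × log₂ 8 = 270 + 190 × 3 ≈ 840.000 ms.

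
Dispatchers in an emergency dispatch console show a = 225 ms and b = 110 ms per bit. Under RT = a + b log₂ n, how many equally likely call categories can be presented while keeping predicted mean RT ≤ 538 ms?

7

110·log₂ n ≤ 538 − 225 = 313, giving log₂ n ≤ 2.8455 and n ≤ 7.187. The largest whole number is 7.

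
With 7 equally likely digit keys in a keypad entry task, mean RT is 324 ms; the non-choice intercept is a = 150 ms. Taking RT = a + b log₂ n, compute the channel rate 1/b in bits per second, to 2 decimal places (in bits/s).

b = (324 − 150)/log₂ 7 = 174/2.8074 = 61.980 ms per bit = 0.06198 s/bit; the reciprocal is 16.134 bits/s.

16.13 bits/s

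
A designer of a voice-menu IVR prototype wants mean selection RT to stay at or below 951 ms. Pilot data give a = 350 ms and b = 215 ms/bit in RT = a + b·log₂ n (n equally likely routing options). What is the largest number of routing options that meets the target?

6

215·log₂ n ≤ 951 − 350 = 601, giving log₂ n ≤ 2.7953 and n ≤ 6.942. The largest whole number is 6.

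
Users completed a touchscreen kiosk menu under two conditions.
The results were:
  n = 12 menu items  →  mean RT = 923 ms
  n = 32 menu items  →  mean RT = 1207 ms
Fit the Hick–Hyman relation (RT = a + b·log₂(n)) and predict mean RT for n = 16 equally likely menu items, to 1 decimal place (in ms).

1006.3 ms

Fit slope and intercept:
  b = (1207 − 923) / (log₂ 32 − log₂ 12) = 284 / (5 − 3.5850) = 200.701 ms/bit
  a = 923 − 200.701 × 3.5850 = 203.493 ms
Then RT(16) = 203.493 + 200.701 × log₂ 16 = 203.493 + 200.701 × 4 ≈ 1006.299 ms.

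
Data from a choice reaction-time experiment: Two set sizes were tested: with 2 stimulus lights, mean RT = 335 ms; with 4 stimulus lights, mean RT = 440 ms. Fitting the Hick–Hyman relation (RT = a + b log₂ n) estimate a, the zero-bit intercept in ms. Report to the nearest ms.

b = (RT₂ − RT₁)/(log₂ n₂ − log₂ n₁) = (440 − 335)/(2 − 1) = 105 ms/bit.
Intercept: a = 335 − 105·log₂(2) = 230.000 ms.

230 ms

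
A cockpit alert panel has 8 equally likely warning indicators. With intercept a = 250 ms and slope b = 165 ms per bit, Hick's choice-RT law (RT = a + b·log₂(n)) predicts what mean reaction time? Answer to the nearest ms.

log₂(8) = 3 bits, so RT = 250 + 165 × 3 ≈ 745.000 ms.

745 ms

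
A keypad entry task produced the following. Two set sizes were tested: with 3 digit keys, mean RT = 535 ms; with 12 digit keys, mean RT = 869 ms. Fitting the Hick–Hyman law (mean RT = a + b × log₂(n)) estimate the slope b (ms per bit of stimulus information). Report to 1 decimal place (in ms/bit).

Slope: b = (869 − 535) / (log₂ 12 − log₂ 3) = 334/2.0000 = 167.000 ms/bit.

167.0 ms/bit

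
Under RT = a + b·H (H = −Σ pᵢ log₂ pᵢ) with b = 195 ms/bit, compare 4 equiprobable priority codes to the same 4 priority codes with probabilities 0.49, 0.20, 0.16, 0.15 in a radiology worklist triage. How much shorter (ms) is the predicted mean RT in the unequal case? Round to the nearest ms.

39 ms

Equiprobable entropy H₀ = log₂ 4 = 2.0000 bits.
Skewed entropy H = −Σ pᵢ log₂ pᵢ = 1.8022 bits.
ΔRT = b·(H₀ − H) = 195 × 0.1978 = 38.57 ms.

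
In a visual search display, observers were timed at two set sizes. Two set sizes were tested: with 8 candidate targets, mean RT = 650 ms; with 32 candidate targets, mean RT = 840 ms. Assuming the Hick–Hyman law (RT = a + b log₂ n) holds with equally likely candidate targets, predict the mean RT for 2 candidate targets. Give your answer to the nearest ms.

Solve the two-equation system in a and b:
  b = (840 − 650) / (log₂ 32 − log₂ 8) = 190 / (5 − 3) = 95 ms/bit
  a = 650 − 95 × 3 = 365 ms
Then RT(2) = 365 + 95 × log₂ 2 = 365 + 95 × 1 ≈ 460.000 ms.

460 ms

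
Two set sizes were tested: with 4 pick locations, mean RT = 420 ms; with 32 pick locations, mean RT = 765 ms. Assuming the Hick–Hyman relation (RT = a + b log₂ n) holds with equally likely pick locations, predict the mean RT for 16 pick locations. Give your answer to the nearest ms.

With log₂ n on the abscissa the relation is linear; from the two conditions:
  b = (765 − 420) / (log₂ 32 − log₂ 4) = 345 / (5 − 2) = 115 ms/bit
  a = 420 − 115 × 2 = 190 ms
Then RT(16) = 190 + 115 × log₂ 16 = 190 + 115 × 4 ≈ 650.000 ms.

650 ms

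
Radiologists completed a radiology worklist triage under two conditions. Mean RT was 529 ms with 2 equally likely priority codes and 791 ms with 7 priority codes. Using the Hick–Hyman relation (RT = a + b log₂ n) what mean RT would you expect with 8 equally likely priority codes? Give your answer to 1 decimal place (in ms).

Fit slope and intercept:
  b = (791 − 529) / (log₂ 7 − log₂ 2) = 262 / (2.8074 − 1) = 144.963 ms/bit
  a = 529 − 144.963 × 1 = 384.037 ms
Then RT(8) = 384.037 + 144.963 × log₂ 8 = 384.037 + 144.963 × 3 ≈ 818.926 ms.

818.9 ms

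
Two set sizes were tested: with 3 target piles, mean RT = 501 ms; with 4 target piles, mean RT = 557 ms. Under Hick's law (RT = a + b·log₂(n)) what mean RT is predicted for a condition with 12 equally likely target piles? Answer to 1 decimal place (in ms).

770.9 ms

With log₂ n on the abscissa the relation is linear; from the two conditions:
  b = (557 − 501) / (log₂ 4 − log₂ 3) = 56 / (2 − 1.5850) = 134.928 ms/bit
  a = 501 − 134.928 × 1.5850 = 287.145 ms
Then RT(12) = 287.145 + 134.928 × log₂ 12 = 287.145 + 134.928 × 3.5850 ≈ 770.855 ms.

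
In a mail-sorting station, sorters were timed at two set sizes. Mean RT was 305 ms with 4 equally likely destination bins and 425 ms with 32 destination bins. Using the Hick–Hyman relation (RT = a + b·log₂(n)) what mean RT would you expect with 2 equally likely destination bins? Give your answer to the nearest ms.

265 ms

With log₂ n on the abscissa the relation is linear; from the two conditions:
  b = (425 − 305) / (log₂ 32 − log₂ 4) = 120 / (5 − 2) = 40 ms/bit
  a = 305 − 40 × 2 = 225 ms
Then RT(2) = 225 + 40 × log₂ 2 = 225 + 40 × 1 ≈ 265.000 ms.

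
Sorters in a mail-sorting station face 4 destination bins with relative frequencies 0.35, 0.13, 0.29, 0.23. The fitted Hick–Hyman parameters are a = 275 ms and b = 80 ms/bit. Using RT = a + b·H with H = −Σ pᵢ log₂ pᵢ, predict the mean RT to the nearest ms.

Entropy contributions −pᵢ log₂ pᵢ: 0.5301, 0.3826, 0.5179, 0.4877; sum H = 1.9183 bits.
RT = a + bH = 275 + 80·1.9183 = 428.47 ms.

428 ms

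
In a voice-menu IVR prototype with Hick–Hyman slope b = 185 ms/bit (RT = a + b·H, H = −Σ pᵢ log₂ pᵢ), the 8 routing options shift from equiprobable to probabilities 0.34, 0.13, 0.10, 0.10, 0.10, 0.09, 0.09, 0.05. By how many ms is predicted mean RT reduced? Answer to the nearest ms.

Equiprobable entropy H₀ = log₂ 8 = 3.0000 bits.
Skewed entropy H = −Σ pᵢ log₂ pᵢ = 2.7498 bits.
ΔRT = b·(H₀ − H) = 185 × 0.2502 = 46.29 ms.

46 ms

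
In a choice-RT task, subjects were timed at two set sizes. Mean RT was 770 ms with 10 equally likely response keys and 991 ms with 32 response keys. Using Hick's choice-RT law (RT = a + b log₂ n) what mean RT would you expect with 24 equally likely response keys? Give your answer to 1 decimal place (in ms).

936.3 ms

With log₂ n on the abscissa the relation is linear; from the two conditions:
  b = (991 − 770) / (log₂ 32 − log₂ 10) = 221 / (5 − 3.3219) = 131.699 ms/bit
  a = 770 − 131.699 × 3.3219 = 332.506 ms
Then RT(24) = 332.506 + 131.699 × log₂ 24 = 332.506 + 131.699 × 4.5850 ≈ 936.340 ms.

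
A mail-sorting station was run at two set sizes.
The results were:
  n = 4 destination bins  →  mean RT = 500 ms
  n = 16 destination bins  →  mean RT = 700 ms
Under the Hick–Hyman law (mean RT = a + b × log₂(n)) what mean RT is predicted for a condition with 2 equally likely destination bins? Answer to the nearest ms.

400 ms

RT is linear in log₂ n, so two points fix the line:
  b = (700 − 500) / (log₂ 16 − log₂ 4) = 200 / (4 − 2) = 100 ms/bit
  a = 500 − 100 × 2 = 300 ms
Then RT(2) = 300 + 100 × log₂ 2 = 300 + 100 × 1 ≈ 400.000 ms.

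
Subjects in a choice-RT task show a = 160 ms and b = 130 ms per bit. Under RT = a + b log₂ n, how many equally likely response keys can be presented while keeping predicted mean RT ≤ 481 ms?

Information budget: (481 − 160)/130 = 2.4692 bits, so n ≤ 2^2.4692 = 5.537 → at most 5.

5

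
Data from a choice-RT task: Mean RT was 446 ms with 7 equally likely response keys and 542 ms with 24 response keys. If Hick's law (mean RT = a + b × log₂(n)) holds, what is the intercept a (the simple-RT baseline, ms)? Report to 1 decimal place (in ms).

The slope on a log₂ axis is (542 − 446) / (4.5850 − 2.8074) = 54.005 ms/bit.
Intercept: a = 446 − 54.005·log₂(7) = 294.388 ms.

294.4 ms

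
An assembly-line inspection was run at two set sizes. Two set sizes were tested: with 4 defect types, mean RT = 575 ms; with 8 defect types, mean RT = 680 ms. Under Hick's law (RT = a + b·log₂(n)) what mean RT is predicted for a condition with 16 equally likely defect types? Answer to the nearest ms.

785 ms

Solve the two-equation system in a and b:
  b = (680 − 575) / (log₂ 8 − log₂ 4) = 105 / (3 − 2) = 105 ms/bit
  a = 575 − 105 × 2 = 365 ms
Then RT(16) = 365 + 105 × log₂ 16 = 365 + 105 × 4 ≈ 785.000 ms.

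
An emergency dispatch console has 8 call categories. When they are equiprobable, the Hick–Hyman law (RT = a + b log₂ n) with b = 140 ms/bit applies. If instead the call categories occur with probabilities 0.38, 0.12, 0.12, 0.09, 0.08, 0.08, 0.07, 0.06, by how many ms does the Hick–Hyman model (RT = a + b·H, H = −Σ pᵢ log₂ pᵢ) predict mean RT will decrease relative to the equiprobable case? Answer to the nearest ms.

46 ms

Equiprobable entropy H₀ = log₂ 8 = 3.0000 bits.
Skewed entropy H = −Σ pᵢ log₂ pᵢ = 2.6723 bits.
ΔRT = b·(H₀ − H) = 140 × 0.3277 = 45.87 ms.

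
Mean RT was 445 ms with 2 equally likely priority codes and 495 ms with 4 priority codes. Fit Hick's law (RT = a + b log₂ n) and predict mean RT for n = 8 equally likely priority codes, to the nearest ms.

RT is linear in log₂ n, so two points fix the line:
  b = (495 − 445) / (log₂ 4 − log₂ 2) = 50 / (2 − 1) = 50 ms/bit
  a = 445 − 50 × 1 = 395 ms
Then RT(8) = 395 + 50 × log₂ 8 = 395 + 50 × 3 ≈ 545.000 ms.

545 ms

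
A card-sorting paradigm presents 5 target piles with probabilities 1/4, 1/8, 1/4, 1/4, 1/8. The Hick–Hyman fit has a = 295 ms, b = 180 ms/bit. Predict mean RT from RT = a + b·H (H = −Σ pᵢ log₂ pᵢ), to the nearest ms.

700 ms

H = −Σ pᵢ log₂ pᵢ = 0.25·2 + 0.125·3 + 0.25·2 + 0.25·2 + 0.125·3 = 2.250 bits.
RT = 295 + 180 × 2.250 = 700.00 ms.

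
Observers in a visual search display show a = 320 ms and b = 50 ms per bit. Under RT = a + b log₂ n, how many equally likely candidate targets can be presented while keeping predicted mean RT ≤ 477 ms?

8

50·log₂ n ≤ 477 − 320 = 157, giving log₂ n ≤ 3.1400 and n ≤ 8.815. The largest whole number is 8.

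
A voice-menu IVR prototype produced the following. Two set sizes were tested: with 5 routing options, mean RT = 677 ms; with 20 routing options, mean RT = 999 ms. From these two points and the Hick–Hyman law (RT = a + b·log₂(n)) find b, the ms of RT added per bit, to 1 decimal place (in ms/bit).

161.0 ms/bit

b = (RT₂ − RT₁)/(log₂ n₂ − log₂ n₁) = (999 − 677)/(4.3219 − 2.3219) = 161.000 ms/bit.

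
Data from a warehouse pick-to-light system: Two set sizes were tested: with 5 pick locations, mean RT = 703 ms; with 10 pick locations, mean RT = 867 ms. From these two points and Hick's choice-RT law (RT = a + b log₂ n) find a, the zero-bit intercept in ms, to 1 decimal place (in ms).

Slope: b = (867 − 703) / (log₂ 10 − log₂ 5) = 164/1.0000 = 164.000 ms/bit.
Intercept: a = 703 − 164.000·log₂(5) = 322.204 ms.

322.2 ms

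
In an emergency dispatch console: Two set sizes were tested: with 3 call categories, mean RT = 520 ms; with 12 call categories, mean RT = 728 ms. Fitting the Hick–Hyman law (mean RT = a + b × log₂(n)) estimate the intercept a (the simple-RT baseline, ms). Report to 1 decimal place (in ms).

355.2 ms

The slope on a log₂ axis is (728 − 520) / (3.5850 − 1.5850) = 104.000 ms/bit.
Intercept: a = 520 − 104.000·log₂(3) = 355.164 ms.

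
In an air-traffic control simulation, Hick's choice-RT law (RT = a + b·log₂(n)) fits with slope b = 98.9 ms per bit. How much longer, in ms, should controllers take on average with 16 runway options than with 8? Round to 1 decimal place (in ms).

ΔRT = (a + b log₂ n₂) − (a + b log₂ n₁) = b·(log₂ n₂ − log₂ n₁).
log₂(16) − log₂(8) = log₂(16/8) = log₂(2) = 1.
ΔRT = 98.9 × 1.0000 = 98.900 ms.

98.9 ms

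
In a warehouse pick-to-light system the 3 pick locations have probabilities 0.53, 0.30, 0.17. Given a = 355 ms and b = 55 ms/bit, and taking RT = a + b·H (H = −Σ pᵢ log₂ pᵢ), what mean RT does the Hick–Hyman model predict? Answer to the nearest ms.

434 ms

H = 0.53·log₂(1/0.53) + 0.30·log₂(1/0.30) + 0.17·log₂(1/0.17) = 1.4411 bits.
RT = 355 + 55 × 1.4411 = 434.26 ms.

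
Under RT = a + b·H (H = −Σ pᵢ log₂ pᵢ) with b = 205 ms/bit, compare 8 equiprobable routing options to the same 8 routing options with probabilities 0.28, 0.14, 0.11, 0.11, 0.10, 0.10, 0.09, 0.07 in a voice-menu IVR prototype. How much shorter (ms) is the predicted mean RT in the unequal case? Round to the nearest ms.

The RT saving is b·ΔH. Equiprobable H₀ = log₂(8) = 3.0000 bits; with the given probabilities H = 2.8575 bits.
b·(H₀ − H) = 205 × (3.0000 − 2.8575) = 29.21 ms.

29 ms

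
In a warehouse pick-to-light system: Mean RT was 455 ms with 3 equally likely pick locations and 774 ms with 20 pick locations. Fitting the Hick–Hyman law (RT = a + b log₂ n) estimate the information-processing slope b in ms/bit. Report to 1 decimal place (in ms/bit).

The slope on a log₂ axis is (774 − 455) / (4.3219 − 1.5850) = 116.552 ms/bit.

116.6 ms/bit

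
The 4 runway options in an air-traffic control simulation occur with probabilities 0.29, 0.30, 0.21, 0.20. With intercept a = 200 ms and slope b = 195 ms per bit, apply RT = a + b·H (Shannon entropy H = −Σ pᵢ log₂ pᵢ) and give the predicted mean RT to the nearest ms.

Entropy contributions −pᵢ log₂ pᵢ: 0.5179, 0.5211, 0.4728, 0.4644; sum H = 1.9762 bits.
RT = a + bH = 200 + 195·1.9762 = 585.36 ms.

585 ms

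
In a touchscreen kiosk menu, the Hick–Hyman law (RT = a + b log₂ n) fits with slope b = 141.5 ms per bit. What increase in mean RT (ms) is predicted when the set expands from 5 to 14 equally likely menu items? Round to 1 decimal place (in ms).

210.2 ms

The intercept a cancels: ΔRT = b·(log₂ n₂ − log₂ n₁) = b·log₂(n₂/n₁).
log₂(14) − log₂(5) = 3.8074 − 2.3219 = 1.4854.
ΔRT = 141.5 × 1.4854 = 210.188 ms.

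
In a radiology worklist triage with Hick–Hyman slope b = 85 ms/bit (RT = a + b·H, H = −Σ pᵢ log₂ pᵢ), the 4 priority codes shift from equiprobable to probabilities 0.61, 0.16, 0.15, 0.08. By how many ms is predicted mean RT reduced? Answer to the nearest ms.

The RT saving is b·ΔH. Equiprobable H₀ = log₂(4) = 2.0000 bits; with the given probabilities H = 1.5601 bits.
b·(H₀ − H) = 85 × (2.0000 − 1.5601) = 37.39 ms.

37 ms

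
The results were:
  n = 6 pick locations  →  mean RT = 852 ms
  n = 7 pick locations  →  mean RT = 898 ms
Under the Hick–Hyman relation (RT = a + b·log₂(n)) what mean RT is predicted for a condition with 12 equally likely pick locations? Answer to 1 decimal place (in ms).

1058.8 ms

RT is linear in log₂ n, so two points fix the line:
  b = (898 − 852) / (log₂ 7 − log₂ 6) = 46 / (2.8074 − 2.5850) = 206.842 ms/bit
  a = 852 − 206.842 × 2.5850 = 317.322 ms
Then RT(12) = 317.322 + 206.842 × log₂ 12 = 317.322 + 206.842 × 3.5850 ≈ 1058.842 ms.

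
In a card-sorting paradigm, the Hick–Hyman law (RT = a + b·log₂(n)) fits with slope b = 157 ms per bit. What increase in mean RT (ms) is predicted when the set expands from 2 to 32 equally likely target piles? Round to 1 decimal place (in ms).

628.0 ms

Only the slope matters, since a is common to both: ΔRT = b·log₂(n₂/n₁).
log₂(32) − log₂(2) = log₂(32/2) = log₂(16) = 4.
ΔRT = 157 × 4.0000 = 628.000 ms.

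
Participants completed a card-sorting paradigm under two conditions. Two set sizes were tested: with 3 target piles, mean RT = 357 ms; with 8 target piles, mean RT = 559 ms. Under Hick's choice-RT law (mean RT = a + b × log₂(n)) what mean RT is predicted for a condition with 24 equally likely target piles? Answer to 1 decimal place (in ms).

With log₂ n on the abscissa the relation is linear; from the two conditions:
  b = (559 − 357) / (log₂ 8 − log₂ 3) = 202 / (3 − 1.5850) = 142.752 ms/bit
  a = 357 − 142.752 × 1.5850 = 130.743 ms
Then RT(24) = 130.743 + 142.752 × log₂ 24 = 130.743 + 142.752 × 4.5850 ≈ 785.257 ms.

785.3 ms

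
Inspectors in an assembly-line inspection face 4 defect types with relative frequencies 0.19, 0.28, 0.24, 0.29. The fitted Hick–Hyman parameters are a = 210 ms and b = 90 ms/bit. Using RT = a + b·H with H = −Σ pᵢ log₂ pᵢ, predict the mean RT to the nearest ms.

Entropy contributions −pᵢ log₂ pᵢ: 0.4552, 0.5142, 0.4941, 0.5179; sum H = 1.9815 bits.
RT = a + bH = 210 + 90·1.9815 = 388.33 ms.

388 ms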